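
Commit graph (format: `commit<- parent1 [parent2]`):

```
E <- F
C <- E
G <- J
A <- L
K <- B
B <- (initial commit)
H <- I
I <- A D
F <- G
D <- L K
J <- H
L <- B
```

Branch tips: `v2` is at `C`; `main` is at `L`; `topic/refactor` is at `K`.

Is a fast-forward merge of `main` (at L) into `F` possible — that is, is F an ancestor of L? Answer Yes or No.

A fast-forward from F to L is possible iff F is an ancestor of L.
Ancestors of L: {B, L}.
F is not among them, so fast-forward is not possible.

No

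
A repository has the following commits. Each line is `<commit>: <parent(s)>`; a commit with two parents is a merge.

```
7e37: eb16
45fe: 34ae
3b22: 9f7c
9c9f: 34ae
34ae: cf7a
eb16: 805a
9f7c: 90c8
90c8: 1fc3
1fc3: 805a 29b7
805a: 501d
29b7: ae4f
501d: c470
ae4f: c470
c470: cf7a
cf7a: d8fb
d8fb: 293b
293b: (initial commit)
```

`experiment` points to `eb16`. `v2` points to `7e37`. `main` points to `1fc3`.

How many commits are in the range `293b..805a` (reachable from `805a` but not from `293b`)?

5

Reachable from 805a: {293b, 501d, 805a, c470, cf7a, d8fb}.
Reachable from 293b: {293b}.
In 805a's history but not 293b's: {501d, 805a, c470, cf7a, d8fb} — 5 commits.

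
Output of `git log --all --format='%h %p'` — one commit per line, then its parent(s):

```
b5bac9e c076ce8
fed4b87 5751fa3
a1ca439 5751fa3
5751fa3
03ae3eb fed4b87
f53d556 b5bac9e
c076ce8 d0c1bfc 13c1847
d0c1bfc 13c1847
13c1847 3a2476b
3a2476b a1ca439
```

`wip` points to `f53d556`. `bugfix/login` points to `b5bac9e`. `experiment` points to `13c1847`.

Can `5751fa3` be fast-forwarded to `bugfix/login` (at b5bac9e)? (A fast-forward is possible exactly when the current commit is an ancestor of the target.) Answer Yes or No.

Yes

A fast-forward from 5751fa3 to b5bac9e is possible iff 5751fa3 is an ancestor of b5bac9e.
Ancestors of b5bac9e: {13c1847, 3a2476b, 5751fa3, a1ca439, b5bac9e, c076ce8, d0c1bfc}.
5751fa3 is among them, so fast-forward is possible.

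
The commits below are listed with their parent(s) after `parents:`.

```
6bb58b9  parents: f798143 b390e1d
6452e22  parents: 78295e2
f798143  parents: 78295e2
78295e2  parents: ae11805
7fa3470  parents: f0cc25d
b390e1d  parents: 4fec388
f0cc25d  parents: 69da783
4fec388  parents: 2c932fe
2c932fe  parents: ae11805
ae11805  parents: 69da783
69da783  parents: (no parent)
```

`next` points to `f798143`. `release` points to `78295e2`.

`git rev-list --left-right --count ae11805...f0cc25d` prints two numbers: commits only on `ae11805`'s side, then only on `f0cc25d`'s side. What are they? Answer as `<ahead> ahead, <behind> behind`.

1 ahead, 1 behind

Reachable from ae11805: {69da783, ae11805}.
Reachable from f0cc25d: {69da783, f0cc25d}.
Only in ae11805's history (ahead): {ae11805} — 1.
Only in f0cc25d's history (behind): {f0cc25d} — 1.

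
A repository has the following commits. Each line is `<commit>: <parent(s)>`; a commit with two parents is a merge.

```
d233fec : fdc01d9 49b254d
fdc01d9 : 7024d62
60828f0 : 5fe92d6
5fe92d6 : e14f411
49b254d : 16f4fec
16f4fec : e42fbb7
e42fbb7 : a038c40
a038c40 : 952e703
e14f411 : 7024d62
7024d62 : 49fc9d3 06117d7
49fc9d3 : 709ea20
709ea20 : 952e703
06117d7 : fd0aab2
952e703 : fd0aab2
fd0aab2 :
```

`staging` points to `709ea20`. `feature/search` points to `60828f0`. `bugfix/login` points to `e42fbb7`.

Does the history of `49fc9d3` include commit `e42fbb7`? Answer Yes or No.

No

Ancestors of 49fc9d3: {49fc9d3, 709ea20, 952e703, fd0aab2}.
e42fbb7 is not in that set, so it is not an ancestor of 49fc9d3.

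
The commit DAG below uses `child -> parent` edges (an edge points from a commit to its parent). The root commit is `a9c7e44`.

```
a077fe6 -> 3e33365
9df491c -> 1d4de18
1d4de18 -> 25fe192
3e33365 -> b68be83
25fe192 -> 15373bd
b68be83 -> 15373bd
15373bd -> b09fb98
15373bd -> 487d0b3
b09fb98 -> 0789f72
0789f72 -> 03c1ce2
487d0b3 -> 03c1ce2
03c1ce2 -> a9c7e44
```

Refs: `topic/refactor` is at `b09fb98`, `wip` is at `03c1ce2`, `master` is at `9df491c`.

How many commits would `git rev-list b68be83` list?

Walking parent pointers from b68be83: reachable set = {03c1ce2, 0789f72, 15373bd, 487d0b3, a9c7e44, b09fb98, b68be83}.
That is 7 commits.

7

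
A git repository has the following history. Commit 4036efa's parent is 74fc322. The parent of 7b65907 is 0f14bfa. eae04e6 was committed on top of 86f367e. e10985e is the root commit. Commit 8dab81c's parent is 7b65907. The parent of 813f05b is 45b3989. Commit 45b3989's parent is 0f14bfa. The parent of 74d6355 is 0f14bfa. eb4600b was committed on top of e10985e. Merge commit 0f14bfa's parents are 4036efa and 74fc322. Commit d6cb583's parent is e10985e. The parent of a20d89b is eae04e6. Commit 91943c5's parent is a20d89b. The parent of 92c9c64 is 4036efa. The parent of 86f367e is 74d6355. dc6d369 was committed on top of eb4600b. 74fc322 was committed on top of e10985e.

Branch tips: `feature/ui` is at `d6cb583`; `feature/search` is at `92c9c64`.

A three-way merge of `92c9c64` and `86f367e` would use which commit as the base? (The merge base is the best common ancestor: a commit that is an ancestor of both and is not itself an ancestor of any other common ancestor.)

Ancestors of 92c9c64: {4036efa, 74fc322, 92c9c64, e10985e}.
Ancestors of 86f367e: {0f14bfa, 4036efa, 74d6355, 74fc322, 86f367e, e10985e}.
Common ancestors: {4036efa, 74fc322, e10985e}.
Among these, 4036efa is not an ancestor of any other common ancestor — it is the merge base.

4036efa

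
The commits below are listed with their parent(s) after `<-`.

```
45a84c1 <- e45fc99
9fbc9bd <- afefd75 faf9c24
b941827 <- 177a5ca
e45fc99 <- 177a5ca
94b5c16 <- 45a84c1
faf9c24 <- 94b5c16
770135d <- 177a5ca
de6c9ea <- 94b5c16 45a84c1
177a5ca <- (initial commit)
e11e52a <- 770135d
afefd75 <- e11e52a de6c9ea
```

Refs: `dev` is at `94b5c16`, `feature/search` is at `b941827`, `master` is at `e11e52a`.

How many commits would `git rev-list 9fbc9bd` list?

Walking parent pointers from 9fbc9bd: reachable set = {177a5ca, 45a84c1, 770135d, 94b5c16, 9fbc9bd, afefd75, de6c9ea, e11e52a, e45fc99, faf9c24}.
That is 10 commits.

10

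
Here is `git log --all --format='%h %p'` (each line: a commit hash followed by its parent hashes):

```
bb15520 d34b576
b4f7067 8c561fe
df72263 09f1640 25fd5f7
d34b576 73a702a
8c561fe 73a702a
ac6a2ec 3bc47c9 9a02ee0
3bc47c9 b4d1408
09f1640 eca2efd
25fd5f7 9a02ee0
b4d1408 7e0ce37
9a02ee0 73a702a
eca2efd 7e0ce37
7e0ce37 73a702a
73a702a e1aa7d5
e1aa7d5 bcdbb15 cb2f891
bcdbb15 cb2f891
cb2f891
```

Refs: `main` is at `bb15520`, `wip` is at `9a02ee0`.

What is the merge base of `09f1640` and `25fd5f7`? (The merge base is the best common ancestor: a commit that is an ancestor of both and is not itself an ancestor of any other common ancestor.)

Ancestors of 09f1640: {09f1640, 73a702a, 7e0ce37, bcdbb15, cb2f891, e1aa7d5, eca2efd}.
Ancestors of 25fd5f7: {25fd5f7, 73a702a, 9a02ee0, bcdbb15, cb2f891, e1aa7d5}.
Common ancestors: {73a702a, bcdbb15, cb2f891, e1aa7d5}.
Among these, 73a702a is not an ancestor of any other common ancestor — it is the merge base.

73a702a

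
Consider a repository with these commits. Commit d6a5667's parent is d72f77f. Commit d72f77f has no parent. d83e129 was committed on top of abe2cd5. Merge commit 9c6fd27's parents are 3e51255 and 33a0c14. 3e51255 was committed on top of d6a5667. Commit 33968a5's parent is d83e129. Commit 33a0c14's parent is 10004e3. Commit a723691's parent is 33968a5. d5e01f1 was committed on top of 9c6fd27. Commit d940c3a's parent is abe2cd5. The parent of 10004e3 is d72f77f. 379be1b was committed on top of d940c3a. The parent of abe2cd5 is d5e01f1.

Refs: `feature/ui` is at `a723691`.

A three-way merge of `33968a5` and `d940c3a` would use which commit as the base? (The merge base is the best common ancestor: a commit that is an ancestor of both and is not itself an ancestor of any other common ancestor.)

abe2cd5

Ancestors of 33968a5: {10004e3, 33968a5, 33a0c14, 3e51255, 9c6fd27, abe2cd5, d5e01f1, d6a5667, d72f77f, d83e129}.
Ancestors of d940c3a: {10004e3, 33a0c14, 3e51255, 9c6fd27, abe2cd5, d5e01f1, d6a5667, d72f77f, d940c3a}.
Common ancestors: {10004e3, 33a0c14, 3e51255, 9c6fd27, abe2cd5, d5e01f1, d6a5667, d72f77f}.
Among these, abe2cd5 is not an ancestor of any other common ancestor — it is the merge base.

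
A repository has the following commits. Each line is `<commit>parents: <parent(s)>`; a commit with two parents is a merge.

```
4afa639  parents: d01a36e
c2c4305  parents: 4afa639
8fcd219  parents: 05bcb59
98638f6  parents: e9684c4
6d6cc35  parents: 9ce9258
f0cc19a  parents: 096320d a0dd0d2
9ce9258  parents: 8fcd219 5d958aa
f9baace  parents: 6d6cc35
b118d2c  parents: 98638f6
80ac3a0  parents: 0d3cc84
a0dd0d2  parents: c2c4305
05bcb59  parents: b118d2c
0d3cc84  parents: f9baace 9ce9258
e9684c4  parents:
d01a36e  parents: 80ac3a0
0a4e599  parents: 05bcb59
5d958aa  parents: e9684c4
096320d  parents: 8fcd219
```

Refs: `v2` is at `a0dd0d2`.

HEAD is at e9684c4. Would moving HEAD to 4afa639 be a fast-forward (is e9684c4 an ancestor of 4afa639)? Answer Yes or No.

A fast-forward from e9684c4 to 4afa639 is possible iff e9684c4 is an ancestor of 4afa639.
Ancestors of 4afa639: {05bcb59, 0d3cc84, 4afa639, 5d958aa, 6d6cc35, 80ac3a0, 8fcd219, 98638f6, 9ce9258, b118d2c, d01a36e, e9684c4, f9baace}.
e9684c4 is among them, so fast-forward is possible.

Yes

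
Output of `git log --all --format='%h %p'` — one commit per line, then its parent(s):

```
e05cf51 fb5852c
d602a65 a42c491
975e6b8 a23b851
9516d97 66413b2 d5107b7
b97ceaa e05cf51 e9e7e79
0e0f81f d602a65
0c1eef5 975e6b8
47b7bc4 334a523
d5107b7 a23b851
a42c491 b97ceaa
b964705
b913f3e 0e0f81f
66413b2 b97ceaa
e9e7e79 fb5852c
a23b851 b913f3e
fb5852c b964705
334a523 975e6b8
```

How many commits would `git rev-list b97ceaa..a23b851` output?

5

Reachable from a23b851: {0e0f81f, a23b851, a42c491, b913f3e, b964705, b97ceaa, d602a65, e05cf51, e9e7e79, fb5852c}.
Reachable from b97ceaa: {b964705, b97ceaa, e05cf51, e9e7e79, fb5852c}.
In a23b851's history but not b97ceaa's: {0e0f81f, a23b851, a42c491, b913f3e, d602a65} — 5 commits.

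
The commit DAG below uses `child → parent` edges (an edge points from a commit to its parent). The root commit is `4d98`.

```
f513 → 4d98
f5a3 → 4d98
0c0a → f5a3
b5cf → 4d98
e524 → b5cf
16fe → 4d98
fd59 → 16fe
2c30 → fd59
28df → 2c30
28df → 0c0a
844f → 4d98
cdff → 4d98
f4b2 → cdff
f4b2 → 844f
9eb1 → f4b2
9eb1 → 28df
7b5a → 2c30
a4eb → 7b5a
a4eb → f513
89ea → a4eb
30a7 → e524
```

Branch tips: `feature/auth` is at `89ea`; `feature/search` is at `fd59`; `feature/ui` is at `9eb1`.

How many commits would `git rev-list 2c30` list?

4

Walking parent pointers from 2c30: reachable set = {16fe, 2c30, 4d98, fd59}.
That is 4 commits.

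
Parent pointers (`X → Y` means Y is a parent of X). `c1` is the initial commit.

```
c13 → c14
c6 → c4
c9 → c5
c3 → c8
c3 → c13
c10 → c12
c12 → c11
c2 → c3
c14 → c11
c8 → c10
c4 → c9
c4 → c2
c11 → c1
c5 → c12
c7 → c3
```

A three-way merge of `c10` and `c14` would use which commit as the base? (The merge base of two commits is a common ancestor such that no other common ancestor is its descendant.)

c11

Ancestors of c10: {c1, c10, c11, c12}.
Ancestors of c14: {c1, c11, c14}.
Common ancestors: {c1, c11}.
Among these, c11 is not an ancestor of any other common ancestor — it is the merge base.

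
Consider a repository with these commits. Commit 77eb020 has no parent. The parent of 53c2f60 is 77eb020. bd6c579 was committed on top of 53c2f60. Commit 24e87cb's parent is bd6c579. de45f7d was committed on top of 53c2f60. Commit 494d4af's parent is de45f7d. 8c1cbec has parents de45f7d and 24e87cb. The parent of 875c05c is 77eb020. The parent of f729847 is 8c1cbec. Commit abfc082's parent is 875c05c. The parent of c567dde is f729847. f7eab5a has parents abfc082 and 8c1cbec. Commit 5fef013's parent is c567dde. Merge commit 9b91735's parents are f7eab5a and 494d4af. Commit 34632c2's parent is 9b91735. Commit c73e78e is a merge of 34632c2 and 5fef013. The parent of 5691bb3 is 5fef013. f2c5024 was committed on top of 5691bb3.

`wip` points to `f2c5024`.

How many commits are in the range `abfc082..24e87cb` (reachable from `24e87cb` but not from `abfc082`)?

Reachable from 24e87cb: {24e87cb, 53c2f60, 77eb020, bd6c579}.
Reachable from abfc082: {77eb020, 875c05c, abfc082}.
In 24e87cb's history but not abfc082's: {24e87cb, 53c2f60, bd6c579} — 3 commits.

3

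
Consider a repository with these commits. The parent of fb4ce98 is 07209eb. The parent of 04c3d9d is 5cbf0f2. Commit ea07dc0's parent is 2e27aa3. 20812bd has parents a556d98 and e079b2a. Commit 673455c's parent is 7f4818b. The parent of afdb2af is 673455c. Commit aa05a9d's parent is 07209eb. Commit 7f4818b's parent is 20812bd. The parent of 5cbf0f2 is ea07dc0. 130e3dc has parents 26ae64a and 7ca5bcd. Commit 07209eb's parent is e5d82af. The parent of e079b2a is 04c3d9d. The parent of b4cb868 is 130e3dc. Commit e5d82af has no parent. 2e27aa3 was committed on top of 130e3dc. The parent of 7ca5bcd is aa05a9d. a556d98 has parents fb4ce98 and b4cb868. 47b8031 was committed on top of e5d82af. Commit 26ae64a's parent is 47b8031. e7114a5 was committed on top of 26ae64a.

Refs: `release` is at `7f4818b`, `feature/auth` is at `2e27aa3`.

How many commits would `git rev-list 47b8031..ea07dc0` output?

7

Reachable from ea07dc0: {07209eb, 130e3dc, 26ae64a, 2e27aa3, 47b8031, 7ca5bcd, aa05a9d, e5d82af, ea07dc0}.
Reachable from 47b8031: {47b8031, e5d82af}.
In ea07dc0's history but not 47b8031's: {07209eb, 130e3dc, 26ae64a, 2e27aa3, 7ca5bcd, aa05a9d, ea07dc0} — 7 commits.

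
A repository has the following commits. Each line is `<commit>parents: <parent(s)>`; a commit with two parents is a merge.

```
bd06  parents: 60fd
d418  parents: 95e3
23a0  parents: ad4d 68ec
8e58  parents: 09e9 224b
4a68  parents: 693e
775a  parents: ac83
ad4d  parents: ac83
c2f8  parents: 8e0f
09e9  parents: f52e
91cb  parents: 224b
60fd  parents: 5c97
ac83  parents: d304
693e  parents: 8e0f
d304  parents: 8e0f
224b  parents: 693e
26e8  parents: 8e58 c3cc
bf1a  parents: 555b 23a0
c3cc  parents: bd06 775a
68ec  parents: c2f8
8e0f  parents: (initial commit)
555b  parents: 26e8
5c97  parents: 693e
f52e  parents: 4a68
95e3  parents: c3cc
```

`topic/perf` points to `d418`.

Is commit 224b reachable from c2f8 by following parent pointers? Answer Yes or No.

Ancestors of c2f8: {8e0f, c2f8}.
224b is not in that set, so it is not an ancestor of c2f8.

No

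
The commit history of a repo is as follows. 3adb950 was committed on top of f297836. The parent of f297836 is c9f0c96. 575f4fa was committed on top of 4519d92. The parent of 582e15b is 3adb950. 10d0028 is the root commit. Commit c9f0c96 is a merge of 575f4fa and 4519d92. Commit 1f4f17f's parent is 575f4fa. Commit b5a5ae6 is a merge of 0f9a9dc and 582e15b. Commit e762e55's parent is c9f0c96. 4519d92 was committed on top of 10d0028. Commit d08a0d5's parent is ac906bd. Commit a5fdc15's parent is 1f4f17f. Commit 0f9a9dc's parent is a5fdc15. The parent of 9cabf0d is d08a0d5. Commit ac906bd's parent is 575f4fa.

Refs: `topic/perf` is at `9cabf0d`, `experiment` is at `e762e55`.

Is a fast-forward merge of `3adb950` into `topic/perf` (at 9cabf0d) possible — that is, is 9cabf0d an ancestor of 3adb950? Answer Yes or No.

A fast-forward from 9cabf0d to 3adb950 is possible iff 9cabf0d is an ancestor of 3adb950.
Ancestors of 3adb950: {10d0028, 3adb950, 4519d92, 575f4fa, c9f0c96, f297836}.
9cabf0d is not among them, so fast-forward is not possible.

No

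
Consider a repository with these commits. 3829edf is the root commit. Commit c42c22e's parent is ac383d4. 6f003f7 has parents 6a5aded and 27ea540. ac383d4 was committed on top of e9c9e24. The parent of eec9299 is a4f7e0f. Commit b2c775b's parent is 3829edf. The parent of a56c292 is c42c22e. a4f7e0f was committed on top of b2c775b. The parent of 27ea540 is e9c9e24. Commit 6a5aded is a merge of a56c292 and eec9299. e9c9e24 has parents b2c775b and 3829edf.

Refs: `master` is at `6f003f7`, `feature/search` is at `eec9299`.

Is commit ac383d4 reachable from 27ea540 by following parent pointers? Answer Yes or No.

No

Ancestors of 27ea540: {27ea540, 3829edf, b2c775b, e9c9e24}.
ac383d4 is not in that set, so it is not an ancestor of 27ea540.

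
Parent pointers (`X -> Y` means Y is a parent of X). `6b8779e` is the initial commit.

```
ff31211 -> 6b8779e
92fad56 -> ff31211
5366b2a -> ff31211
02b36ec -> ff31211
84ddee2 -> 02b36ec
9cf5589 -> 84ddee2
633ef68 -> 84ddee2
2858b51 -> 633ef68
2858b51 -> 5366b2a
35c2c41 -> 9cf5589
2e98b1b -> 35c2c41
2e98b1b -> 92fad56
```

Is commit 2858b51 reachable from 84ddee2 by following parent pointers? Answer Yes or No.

Ancestors of 84ddee2: {02b36ec, 6b8779e, 84ddee2, ff31211}.
2858b51 is not in that set, so it is not an ancestor of 84ddee2.

No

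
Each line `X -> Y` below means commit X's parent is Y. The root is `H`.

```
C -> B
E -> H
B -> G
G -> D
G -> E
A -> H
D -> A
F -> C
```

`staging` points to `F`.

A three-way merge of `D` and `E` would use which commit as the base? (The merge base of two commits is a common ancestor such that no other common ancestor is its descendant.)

Ancestors of D: {A, D, H}.
Ancestors of E: {E, H}.
Common ancestors: {H}.
The only common ancestor is H, so it is the merge base.

H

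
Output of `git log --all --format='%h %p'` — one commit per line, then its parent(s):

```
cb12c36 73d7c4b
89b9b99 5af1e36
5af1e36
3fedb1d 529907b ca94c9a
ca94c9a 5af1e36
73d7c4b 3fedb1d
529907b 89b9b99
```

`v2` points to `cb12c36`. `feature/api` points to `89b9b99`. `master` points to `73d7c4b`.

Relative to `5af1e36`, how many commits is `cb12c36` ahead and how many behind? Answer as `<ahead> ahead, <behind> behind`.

Reachable from cb12c36: {3fedb1d, 529907b, 5af1e36, 73d7c4b, 89b9b99, ca94c9a, cb12c36}.
Reachable from 5af1e36: {5af1e36}.
Only in cb12c36's history (ahead): {3fedb1d, 529907b, 73d7c4b, 89b9b99, ca94c9a, cb12c36} — 6.
Only in 5af1e36's history (behind): {} — 0.

6 ahead, 0 behind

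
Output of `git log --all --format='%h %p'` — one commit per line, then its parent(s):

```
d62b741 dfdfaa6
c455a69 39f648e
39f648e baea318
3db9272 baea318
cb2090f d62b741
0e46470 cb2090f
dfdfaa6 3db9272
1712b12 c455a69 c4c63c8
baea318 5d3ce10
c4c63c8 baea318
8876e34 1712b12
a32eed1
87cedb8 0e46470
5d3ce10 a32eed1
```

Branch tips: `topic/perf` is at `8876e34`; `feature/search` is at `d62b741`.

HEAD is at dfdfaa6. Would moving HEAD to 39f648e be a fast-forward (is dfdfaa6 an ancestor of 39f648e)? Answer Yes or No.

No

A fast-forward from dfdfaa6 to 39f648e is possible iff dfdfaa6 is an ancestor of 39f648e.
Ancestors of 39f648e: {39f648e, 5d3ce10, a32eed1, baea318}.
dfdfaa6 is not among them, so fast-forward is not possible.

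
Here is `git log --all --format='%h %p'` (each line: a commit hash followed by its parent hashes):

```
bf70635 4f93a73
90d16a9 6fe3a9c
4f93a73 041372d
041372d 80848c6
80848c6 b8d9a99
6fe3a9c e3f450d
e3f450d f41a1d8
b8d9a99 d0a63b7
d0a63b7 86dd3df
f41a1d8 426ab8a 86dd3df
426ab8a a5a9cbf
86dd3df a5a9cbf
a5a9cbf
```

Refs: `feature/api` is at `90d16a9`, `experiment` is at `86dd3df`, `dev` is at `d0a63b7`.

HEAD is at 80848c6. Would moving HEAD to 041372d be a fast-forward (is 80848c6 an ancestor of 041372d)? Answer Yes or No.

Yes

A fast-forward from 80848c6 to 041372d is possible iff 80848c6 is an ancestor of 041372d.
Ancestors of 041372d: {041372d, 80848c6, 86dd3df, a5a9cbf, b8d9a99, d0a63b7}.
80848c6 is among them, so fast-forward is possible.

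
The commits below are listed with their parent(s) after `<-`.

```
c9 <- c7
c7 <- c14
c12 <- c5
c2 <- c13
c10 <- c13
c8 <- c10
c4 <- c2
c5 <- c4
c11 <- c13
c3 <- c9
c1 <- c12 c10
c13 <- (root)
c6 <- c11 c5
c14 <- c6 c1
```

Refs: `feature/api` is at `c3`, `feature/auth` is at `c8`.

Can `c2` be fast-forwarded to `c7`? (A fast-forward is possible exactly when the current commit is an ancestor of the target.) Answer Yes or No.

A fast-forward from c2 to c7 is possible iff c2 is an ancestor of c7.
Ancestors of c7: {c1, c10, c11, c12, c13, c14, c2, c4, c5, c6, c7}.
c2 is among them, so fast-forward is possible.

Yes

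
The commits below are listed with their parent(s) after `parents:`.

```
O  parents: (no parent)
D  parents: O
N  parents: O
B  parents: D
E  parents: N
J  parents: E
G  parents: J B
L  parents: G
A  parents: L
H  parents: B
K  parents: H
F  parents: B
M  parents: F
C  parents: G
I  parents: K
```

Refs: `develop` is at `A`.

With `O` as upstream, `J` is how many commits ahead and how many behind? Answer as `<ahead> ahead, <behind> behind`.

3 ahead, 0 behind

Reachable from J: {E, J, N, O}.
Reachable from O: {O}.
Only in J's history (ahead): {E, J, N} — 3.
Only in O's history (behind): {} — 0.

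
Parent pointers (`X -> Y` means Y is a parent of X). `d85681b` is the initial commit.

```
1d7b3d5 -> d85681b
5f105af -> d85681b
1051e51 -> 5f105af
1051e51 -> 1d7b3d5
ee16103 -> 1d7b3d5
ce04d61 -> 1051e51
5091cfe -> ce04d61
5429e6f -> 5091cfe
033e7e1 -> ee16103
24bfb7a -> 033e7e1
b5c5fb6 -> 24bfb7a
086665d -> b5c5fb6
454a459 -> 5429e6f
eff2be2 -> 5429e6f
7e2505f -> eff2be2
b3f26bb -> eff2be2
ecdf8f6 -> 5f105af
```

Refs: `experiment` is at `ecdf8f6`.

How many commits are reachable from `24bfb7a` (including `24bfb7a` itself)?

5

Walking parent pointers from 24bfb7a: reachable set = {033e7e1, 1d7b3d5, 24bfb7a, d85681b, ee16103}.
That is 5 commits.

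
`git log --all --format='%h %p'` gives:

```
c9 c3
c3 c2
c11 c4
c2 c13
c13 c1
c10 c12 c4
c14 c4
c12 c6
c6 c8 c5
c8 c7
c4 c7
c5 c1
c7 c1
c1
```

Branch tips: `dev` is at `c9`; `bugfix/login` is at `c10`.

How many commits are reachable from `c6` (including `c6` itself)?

5

Walking parent pointers from c6: reachable set = {c1, c5, c6, c7, c8}.
That is 5 commits.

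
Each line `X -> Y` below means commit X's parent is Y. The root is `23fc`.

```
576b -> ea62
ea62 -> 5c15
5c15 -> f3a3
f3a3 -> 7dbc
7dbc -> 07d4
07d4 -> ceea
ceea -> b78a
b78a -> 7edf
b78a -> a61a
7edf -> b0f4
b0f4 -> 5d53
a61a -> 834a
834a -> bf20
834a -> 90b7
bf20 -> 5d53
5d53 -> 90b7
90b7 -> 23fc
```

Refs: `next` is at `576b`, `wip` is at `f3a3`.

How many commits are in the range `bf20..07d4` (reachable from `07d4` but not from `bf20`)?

Reachable from 07d4: {07d4, 23fc, 5d53, 7edf, 834a, 90b7, a61a, b0f4, b78a, bf20, ceea}.
Reachable from bf20: {23fc, 5d53, 90b7, bf20}.
In 07d4's history but not bf20's: {07d4, 7edf, 834a, a61a, b0f4, b78a, ceea} — 7 commits.

7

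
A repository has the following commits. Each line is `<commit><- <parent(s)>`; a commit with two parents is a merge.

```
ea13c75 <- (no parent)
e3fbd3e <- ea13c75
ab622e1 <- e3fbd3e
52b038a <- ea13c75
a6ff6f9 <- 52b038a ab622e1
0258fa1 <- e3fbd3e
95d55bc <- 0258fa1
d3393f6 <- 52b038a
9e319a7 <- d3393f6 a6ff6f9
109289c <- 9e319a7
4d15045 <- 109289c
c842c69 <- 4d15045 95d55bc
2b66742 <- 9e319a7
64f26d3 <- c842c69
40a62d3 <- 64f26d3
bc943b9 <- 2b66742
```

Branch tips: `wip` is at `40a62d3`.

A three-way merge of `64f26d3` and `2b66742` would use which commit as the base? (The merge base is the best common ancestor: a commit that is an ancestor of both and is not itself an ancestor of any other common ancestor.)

Ancestors of 64f26d3: {0258fa1, 109289c, 4d15045, 52b038a, 64f26d3, 95d55bc, 9e319a7, a6ff6f9, ab622e1, c842c69, d3393f6, e3fbd3e, ea13c75}.
Ancestors of 2b66742: {2b66742, 52b038a, 9e319a7, a6ff6f9, ab622e1, d3393f6, e3fbd3e, ea13c75}.
Common ancestors: {52b038a, 9e319a7, a6ff6f9, ab622e1, d3393f6, e3fbd3e, ea13c75}.
Among these, 9e319a7 is not an ancestor of any other common ancestor — it is the merge base.

9e319a7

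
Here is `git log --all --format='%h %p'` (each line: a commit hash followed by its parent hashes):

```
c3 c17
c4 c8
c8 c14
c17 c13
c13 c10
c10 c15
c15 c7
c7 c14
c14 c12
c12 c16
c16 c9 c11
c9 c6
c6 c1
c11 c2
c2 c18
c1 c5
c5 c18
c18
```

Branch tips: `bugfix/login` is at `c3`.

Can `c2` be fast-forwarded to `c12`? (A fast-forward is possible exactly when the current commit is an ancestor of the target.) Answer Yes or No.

Yes

A fast-forward from c2 to c12 is possible iff c2 is an ancestor of c12.
Ancestors of c12: {c1, c11, c12, c16, c18, c2, c5, c6, c9}.
c2 is among them, so fast-forward is possible.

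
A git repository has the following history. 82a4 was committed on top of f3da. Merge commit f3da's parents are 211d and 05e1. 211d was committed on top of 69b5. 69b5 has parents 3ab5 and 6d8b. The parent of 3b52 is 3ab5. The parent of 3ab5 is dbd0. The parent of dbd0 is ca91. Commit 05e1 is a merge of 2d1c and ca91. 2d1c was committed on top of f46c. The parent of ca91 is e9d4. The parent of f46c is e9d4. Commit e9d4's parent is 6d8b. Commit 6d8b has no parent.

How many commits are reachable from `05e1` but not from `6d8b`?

5

Reachable from 05e1: {05e1, 2d1c, 6d8b, ca91, e9d4, f46c}.
Reachable from 6d8b: {6d8b}.
In 05e1's history but not 6d8b's: {05e1, 2d1c, ca91, e9d4, f46c} — 5 commits.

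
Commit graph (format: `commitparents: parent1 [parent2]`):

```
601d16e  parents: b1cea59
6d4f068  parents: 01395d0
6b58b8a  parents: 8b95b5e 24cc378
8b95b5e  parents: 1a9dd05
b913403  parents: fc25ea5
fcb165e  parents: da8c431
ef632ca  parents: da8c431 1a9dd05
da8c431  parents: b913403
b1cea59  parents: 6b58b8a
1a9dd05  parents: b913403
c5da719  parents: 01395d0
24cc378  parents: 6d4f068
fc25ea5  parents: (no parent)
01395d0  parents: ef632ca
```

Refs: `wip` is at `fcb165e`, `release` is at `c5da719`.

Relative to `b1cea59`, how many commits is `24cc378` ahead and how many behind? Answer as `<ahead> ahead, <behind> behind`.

0 ahead, 3 behind

Reachable from 24cc378: {01395d0, 1a9dd05, 24cc378, 6d4f068, b913403, da8c431, ef632ca, fc25ea5}.
Reachable from b1cea59: {01395d0, 1a9dd05, 24cc378, 6b58b8a, 6d4f068, 8b95b5e, b1cea59, b913403, da8c431, ef632ca, fc25ea5}.
Only in 24cc378's history (ahead): {} — 0.
Only in b1cea59's history (behind): {6b58b8a, 8b95b5e, b1cea59} — 3.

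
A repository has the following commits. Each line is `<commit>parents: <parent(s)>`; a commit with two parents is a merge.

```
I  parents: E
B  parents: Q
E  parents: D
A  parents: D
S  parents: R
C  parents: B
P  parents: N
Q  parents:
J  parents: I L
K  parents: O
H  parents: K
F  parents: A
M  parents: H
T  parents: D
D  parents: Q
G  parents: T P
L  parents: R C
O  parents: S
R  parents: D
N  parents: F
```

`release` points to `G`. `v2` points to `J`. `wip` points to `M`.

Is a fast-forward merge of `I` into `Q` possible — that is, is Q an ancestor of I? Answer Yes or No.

Yes

A fast-forward from Q to I is possible iff Q is an ancestor of I.
Ancestors of I: {D, E, I, Q}.
Q is among them, so fast-forward is possible.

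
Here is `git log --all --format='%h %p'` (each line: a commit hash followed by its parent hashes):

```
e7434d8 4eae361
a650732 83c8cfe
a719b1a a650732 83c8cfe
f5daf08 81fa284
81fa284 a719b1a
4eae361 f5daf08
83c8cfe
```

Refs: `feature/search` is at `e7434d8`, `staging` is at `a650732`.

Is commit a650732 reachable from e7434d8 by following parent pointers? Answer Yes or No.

Ancestors of e7434d8 (commits reachable by following parents): {4eae361, 81fa284, 83c8cfe, a650732, a719b1a, e7434d8, f5daf08}.
a650732 is in that set, so it is an ancestor of e7434d8.

Yes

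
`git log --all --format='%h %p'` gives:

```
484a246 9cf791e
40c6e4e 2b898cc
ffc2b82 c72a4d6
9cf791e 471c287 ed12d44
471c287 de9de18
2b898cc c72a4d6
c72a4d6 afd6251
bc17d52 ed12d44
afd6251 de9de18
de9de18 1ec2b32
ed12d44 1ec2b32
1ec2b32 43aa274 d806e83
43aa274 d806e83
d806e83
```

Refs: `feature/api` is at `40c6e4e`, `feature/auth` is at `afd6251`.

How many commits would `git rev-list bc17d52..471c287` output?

2

Reachable from 471c287: {1ec2b32, 43aa274, 471c287, d806e83, de9de18}.
Reachable from bc17d52: {1ec2b32, 43aa274, bc17d52, d806e83, ed12d44}.
In 471c287's history but not bc17d52's: {471c287, de9de18} — 2 commits.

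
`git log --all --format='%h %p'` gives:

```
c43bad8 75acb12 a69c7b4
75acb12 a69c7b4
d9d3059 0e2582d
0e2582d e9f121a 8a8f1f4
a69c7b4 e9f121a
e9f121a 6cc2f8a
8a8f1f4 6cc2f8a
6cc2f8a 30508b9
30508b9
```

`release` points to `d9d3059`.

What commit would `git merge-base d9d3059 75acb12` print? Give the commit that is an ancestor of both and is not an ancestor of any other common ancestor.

e9f121a

Ancestors of d9d3059: {0e2582d, 30508b9, 6cc2f8a, 8a8f1f4, d9d3059, e9f121a}.
Ancestors of 75acb12: {30508b9, 6cc2f8a, 75acb12, a69c7b4, e9f121a}.
Common ancestors: {30508b9, 6cc2f8a, e9f121a}.
Among these, e9f121a is not an ancestor of any other common ancestor — it is the merge base.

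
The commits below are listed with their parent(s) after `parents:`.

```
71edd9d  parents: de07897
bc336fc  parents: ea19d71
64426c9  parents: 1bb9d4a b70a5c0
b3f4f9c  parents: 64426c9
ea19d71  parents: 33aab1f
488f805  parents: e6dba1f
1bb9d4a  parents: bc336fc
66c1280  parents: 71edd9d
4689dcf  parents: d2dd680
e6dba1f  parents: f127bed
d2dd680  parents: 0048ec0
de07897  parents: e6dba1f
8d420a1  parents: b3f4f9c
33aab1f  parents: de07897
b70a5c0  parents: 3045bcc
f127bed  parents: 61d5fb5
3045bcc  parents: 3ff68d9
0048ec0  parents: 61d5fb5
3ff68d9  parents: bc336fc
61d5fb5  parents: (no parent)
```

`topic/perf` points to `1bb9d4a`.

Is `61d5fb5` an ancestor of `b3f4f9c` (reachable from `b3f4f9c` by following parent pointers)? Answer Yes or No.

Yes

Ancestors of b3f4f9c (commits reachable by following parents): {1bb9d4a, 3045bcc, 33aab1f, 3ff68d9, 61d5fb5, 64426c9, b3f4f9c, b70a5c0, bc336fc, de07897, e6dba1f, ea19d71, f127bed}.
61d5fb5 is in that set, so it is an ancestor of b3f4f9c.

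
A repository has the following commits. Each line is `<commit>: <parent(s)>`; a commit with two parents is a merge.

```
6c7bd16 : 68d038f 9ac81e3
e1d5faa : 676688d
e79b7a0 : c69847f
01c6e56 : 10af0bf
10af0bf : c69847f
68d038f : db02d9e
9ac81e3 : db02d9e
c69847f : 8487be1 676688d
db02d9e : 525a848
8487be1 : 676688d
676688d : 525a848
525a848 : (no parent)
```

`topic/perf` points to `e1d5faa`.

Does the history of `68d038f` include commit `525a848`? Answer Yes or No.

Ancestors of 68d038f (commits reachable by following parents): {525a848, 68d038f, db02d9e}.
525a848 is in that set, so it is an ancestor of 68d038f.

Yes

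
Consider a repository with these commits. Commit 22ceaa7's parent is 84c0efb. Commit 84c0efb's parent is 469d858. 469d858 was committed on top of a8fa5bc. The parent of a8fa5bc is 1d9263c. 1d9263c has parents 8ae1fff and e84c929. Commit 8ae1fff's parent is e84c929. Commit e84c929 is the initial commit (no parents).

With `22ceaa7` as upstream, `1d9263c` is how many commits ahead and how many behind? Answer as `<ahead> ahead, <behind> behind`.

Reachable from 1d9263c: {1d9263c, 8ae1fff, e84c929}.
Reachable from 22ceaa7: {1d9263c, 22ceaa7, 469d858, 84c0efb, 8ae1fff, a8fa5bc, e84c929}.
Only in 1d9263c's history (ahead): {} — 0.
Only in 22ceaa7's history (behind): {22ceaa7, 469d858, 84c0efb, a8fa5bc} — 4.

0 ahead, 4 behind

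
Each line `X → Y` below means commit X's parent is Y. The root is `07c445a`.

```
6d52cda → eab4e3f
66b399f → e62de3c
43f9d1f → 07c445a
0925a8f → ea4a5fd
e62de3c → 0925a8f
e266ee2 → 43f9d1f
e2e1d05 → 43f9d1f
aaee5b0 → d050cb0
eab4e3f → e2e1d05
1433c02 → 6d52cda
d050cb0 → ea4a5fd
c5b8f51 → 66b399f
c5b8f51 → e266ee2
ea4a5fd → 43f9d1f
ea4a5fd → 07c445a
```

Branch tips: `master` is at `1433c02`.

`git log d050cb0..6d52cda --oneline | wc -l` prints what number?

Reachable from 6d52cda: {07c445a, 43f9d1f, 6d52cda, e2e1d05, eab4e3f}.
Reachable from d050cb0: {07c445a, 43f9d1f, d050cb0, ea4a5fd}.
In 6d52cda's history but not d050cb0's: {6d52cda, e2e1d05, eab4e3f} — 3 commits.

3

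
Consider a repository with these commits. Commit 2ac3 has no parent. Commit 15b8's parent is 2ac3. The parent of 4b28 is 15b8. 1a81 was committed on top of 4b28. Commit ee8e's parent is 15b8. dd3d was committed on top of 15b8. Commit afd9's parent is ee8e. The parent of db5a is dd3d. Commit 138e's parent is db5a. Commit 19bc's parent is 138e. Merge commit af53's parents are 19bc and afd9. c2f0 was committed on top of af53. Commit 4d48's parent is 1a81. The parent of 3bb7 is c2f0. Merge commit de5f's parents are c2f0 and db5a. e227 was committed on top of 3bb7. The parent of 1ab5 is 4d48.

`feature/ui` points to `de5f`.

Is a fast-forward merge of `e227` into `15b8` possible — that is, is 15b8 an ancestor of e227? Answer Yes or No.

A fast-forward from 15b8 to e227 is possible iff 15b8 is an ancestor of e227.
Ancestors of e227: {138e, 15b8, 19bc, 2ac3, 3bb7, af53, afd9, c2f0, db5a, dd3d, e227, ee8e}.
15b8 is among them, so fast-forward is possible.

Yes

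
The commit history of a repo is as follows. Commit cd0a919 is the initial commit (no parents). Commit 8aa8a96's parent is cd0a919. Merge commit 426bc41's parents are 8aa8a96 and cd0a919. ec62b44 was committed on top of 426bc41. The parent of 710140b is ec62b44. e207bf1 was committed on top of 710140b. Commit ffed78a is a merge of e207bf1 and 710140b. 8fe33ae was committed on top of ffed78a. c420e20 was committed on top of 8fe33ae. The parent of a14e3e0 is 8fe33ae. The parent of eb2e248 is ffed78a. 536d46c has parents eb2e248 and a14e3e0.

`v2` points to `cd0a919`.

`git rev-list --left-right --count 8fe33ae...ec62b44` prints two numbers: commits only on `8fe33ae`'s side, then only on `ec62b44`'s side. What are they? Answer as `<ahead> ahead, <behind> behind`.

Reachable from 8fe33ae: {426bc41, 710140b, 8aa8a96, 8fe33ae, cd0a919, e207bf1, ec62b44, ffed78a}.
Reachable from ec62b44: {426bc41, 8aa8a96, cd0a919, ec62b44}.
Only in 8fe33ae's history (ahead): {710140b, 8fe33ae, e207bf1, ffed78a} — 4.
Only in ec62b44's history (behind): {} — 0.

4 ahead, 0 behind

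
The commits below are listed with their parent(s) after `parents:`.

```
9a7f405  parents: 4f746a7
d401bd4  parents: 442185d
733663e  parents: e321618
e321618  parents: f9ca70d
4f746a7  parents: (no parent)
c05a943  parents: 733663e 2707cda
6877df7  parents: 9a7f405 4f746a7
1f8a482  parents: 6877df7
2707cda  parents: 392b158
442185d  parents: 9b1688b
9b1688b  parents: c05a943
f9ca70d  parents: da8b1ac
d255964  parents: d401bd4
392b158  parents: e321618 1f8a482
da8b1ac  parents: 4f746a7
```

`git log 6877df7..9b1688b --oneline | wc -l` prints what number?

Reachable from 9b1688b: {1f8a482, 2707cda, 392b158, 4f746a7, 6877df7, 733663e, 9a7f405, 9b1688b, c05a943, da8b1ac, e321618, f9ca70d}.
Reachable from 6877df7: {4f746a7, 6877df7, 9a7f405}.
In 9b1688b's history but not 6877df7's: {1f8a482, 2707cda, 392b158, 733663e, 9b1688b, c05a943, da8b1ac, e321618, f9ca70d} — 9 commits.

9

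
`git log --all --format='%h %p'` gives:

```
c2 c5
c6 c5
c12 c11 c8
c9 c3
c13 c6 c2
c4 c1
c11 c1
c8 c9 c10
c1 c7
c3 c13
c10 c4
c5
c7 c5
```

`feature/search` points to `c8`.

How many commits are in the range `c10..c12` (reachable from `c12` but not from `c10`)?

8

Reachable from c12: {c1, c10, c11, c12, c13, c2, c3, c4, c5, c6, c7, c8, c9}.
Reachable from c10: {c1, c10, c4, c5, c7}.
In c12's history but not c10's: {c11, c12, c13, c2, c3, c6, c8, c9} — 8 commits.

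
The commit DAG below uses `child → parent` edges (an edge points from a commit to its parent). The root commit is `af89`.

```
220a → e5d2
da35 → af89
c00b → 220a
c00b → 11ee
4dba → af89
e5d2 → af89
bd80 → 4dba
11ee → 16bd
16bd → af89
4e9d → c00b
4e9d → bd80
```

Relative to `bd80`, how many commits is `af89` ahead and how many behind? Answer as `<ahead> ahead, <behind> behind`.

Reachable from af89: {af89}.
Reachable from bd80: {4dba, af89, bd80}.
Only in af89's history (ahead): {} — 0.
Only in bd80's history (behind): {4dba, bd80} — 2.

0 ahead, 2 behind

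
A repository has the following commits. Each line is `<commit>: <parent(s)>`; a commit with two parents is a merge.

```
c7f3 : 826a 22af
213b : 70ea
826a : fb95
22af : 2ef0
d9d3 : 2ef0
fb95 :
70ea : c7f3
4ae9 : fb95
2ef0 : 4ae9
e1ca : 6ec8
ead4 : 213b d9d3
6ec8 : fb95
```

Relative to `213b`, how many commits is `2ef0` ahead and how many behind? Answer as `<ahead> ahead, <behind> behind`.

0 ahead, 5 behind

Reachable from 2ef0: {2ef0, 4ae9, fb95}.
Reachable from 213b: {213b, 22af, 2ef0, 4ae9, 70ea, 826a, c7f3, fb95}.
Only in 2ef0's history (ahead): {} — 0.
Only in 213b's history (behind): {213b, 22af, 70ea, 826a, c7f3} — 5.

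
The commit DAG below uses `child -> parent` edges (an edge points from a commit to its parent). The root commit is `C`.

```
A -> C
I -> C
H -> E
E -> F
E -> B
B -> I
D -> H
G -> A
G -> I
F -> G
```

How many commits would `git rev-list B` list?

Walking parent pointers from B: reachable set = {B, C, I}.
That is 3 commits.

3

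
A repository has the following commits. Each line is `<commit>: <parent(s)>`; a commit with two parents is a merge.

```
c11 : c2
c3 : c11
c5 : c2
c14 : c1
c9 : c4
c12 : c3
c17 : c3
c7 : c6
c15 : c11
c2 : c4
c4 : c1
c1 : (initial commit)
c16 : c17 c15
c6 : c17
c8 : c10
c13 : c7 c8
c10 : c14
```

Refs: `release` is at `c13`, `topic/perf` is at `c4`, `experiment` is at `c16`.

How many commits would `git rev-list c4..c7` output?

Reachable from c7: {c1, c11, c17, c2, c3, c4, c6, c7}.
Reachable from c4: {c1, c4}.
In c7's history but not c4's: {c11, c17, c2, c3, c6, c7} — 6 commits.

6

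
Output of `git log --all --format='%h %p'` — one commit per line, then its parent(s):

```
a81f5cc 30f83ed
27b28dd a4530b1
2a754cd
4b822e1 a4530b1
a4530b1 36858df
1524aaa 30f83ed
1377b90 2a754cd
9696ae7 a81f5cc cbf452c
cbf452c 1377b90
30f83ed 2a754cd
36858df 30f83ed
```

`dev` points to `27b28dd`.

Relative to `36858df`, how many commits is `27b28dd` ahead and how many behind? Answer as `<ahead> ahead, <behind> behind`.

2 ahead, 0 behind

Reachable from 27b28dd: {27b28dd, 2a754cd, 30f83ed, 36858df, a4530b1}.
Reachable from 36858df: {2a754cd, 30f83ed, 36858df}.
Only in 27b28dd's history (ahead): {27b28dd, a4530b1} — 2.
Only in 36858df's history (behind): {} — 0.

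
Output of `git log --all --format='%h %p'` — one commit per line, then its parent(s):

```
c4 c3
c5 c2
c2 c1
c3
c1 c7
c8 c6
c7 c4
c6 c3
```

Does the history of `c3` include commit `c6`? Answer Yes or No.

No

Ancestors of c3: {c3}.
c6 is not in that set, so it is not an ancestor of c3.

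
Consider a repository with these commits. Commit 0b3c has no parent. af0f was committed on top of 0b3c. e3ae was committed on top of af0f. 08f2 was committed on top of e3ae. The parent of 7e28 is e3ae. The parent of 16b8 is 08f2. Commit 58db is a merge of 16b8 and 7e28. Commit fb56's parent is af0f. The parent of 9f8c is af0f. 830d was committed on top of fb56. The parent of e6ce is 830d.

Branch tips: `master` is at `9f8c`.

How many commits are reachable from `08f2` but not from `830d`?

2

Reachable from 08f2: {08f2, 0b3c, af0f, e3ae}.
Reachable from 830d: {0b3c, 830d, af0f, fb56}.
In 08f2's history but not 830d's: {08f2, e3ae} — 2 commits.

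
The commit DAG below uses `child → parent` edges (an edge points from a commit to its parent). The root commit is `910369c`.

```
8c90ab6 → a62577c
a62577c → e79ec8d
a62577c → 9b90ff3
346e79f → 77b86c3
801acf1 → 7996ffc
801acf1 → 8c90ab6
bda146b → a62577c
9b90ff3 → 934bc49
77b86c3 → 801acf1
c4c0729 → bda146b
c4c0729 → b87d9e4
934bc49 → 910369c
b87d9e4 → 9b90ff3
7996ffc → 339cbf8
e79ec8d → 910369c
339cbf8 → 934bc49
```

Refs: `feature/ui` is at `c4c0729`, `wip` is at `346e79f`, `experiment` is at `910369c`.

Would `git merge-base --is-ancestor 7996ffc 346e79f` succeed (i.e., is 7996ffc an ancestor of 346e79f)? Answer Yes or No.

Ancestors of 346e79f (commits reachable by following parents): {339cbf8, 346e79f, 77b86c3, 7996ffc, 801acf1, 8c90ab6, 910369c, 934bc49, 9b90ff3, a62577c, e79ec8d}.
7996ffc is in that set, so it is an ancestor of 346e79f.

Yes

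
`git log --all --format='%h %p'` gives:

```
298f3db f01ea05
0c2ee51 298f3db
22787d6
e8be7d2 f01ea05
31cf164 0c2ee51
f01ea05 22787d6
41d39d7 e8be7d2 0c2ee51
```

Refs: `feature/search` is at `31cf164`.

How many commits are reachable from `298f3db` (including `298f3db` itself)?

Walking parent pointers from 298f3db: reachable set = {22787d6, 298f3db, f01ea05}.
That is 3 commits.

3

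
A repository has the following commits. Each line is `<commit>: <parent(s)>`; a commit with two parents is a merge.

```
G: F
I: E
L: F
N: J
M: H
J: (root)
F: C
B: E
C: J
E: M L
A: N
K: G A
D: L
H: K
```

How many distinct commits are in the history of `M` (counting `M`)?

Walking parent pointers from M: reachable set = {A, C, F, G, H, J, K, M, N}.
That is 9 commits.

9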